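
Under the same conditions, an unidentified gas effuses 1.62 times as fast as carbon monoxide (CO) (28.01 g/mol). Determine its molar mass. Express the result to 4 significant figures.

By Graham's law, rate_X/rate_CO = √(M_CO/M_X).
1.62 = √(28.01/M_X)
M_X = 28.01 / 1.62² = 28.01 / 2.624 = 10.67 g/mol

10.67 g/mol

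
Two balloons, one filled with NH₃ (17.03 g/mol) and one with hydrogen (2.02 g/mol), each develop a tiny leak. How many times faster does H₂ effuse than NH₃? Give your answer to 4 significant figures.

Since effusion rate ∝ 1/√M, rate_H₂/rate_NH₃ = √(M_NH₃/M_H₂) = √(17.03/2.02) = √8.431 = 2.904.

2.904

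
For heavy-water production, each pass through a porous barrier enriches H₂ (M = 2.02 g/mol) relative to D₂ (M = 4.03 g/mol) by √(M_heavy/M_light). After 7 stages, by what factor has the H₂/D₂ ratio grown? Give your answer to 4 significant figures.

Overall factor = α^7 with α = √(4.03/2.02), i.e. (4.03/2.02)^(7/2).
= 1.99505^(7/2) = 11.22.

11.22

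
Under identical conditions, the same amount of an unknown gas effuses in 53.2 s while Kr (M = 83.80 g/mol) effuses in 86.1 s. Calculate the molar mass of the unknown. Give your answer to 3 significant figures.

Since effusion rate ∝ 1/√M, t_X/t_Kr = √(M_X/M_Kr).
53.2/86.1 = 0.6179 = √(M_X/83.80)
M_X = 83.80 × 0.6179² = 83.80 × 0.3818 = 32.0 g/mol

32.0 g/mol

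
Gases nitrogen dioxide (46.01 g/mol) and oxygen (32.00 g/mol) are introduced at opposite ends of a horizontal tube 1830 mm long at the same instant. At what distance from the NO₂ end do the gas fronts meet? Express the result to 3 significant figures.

Graham's law gives d_NO₂/d_O₂ = rate_NO₂/rate_O₂ = √(M_O₂/M_NO₂) = √(32.00/46.01) = 0.8340.
With d_NO₂ + d_O₂ = 1830 mm, d_O₂ = 1830/(1 + 0.8340) = 997.8 mm.
d_NO₂ = 1830 − 997.8 = 832 mm.

832 mm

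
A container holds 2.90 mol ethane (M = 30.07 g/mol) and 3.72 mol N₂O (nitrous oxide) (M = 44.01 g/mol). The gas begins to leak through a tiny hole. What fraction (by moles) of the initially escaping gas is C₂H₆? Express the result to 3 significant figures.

0.485

Each component's effusion rate ∝ (its partial pressure)·(1/√M) ∝ n_i/√M_i.
x_C₂H₆(eff) = (n_C₂H₆/√M_C₂H₆) / (n_C₂H₆/√M_C₂H₆ + n_N₂O/√M_N₂O)
= (2.90/√30.07) / (2.90/√30.07 + 3.72/√44.01) = 0.5288/(0.5288 + 0.5607) = 0.485.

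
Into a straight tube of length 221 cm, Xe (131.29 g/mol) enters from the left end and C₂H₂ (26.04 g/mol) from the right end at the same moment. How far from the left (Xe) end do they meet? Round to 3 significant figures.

68.1 cm

Graham's law gives d_Xe/d_C₂H₂ = rate_Xe/rate_C₂H₂ = √(M_C₂H₂/M_Xe) = √(26.04/131.29) = 0.4454.
With d_Xe + d_C₂H₂ = 221 cm, d_C₂H₂ = 221/(1 + 0.4454) = 152.9 cm.
d_Xe = 221 − 152.9 = 68.1 cm.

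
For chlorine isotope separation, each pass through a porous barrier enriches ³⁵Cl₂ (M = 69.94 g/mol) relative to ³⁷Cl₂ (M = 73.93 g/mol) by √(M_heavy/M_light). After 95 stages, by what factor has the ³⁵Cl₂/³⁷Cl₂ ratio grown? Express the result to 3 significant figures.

After 95 stages the ratio has grown by (√(73.93/69.94))^95 = (73.93/69.94)^(95/2).
= 1.05705^(95/2) = 13.9.

13.9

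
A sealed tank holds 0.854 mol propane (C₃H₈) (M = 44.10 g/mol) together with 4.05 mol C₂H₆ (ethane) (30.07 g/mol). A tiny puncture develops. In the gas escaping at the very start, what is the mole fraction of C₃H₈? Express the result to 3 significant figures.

The effusion rate of species i is ∝ p_i/√M_i ∝ n_i/√M_i.
So x_C₃H₈ in the escaping gas = (n_C₃H₈/√M_C₃H₈) / Σ(n_i/√M_i)
= (0.854/√44.10) / (0.854/√44.10 + 4.05/√30.07) = 0.1286/(0.1286 + 0.7386) = 0.148.

0.148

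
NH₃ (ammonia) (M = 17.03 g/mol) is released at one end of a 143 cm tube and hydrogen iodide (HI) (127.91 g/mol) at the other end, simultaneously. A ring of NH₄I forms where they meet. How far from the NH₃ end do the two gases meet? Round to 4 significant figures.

Distances travelled in equal time are proportional to diffusion rates, so d_NH₃/d_HI = √(M_HI/M_NH₃) = √(127.91/17.03) = 2.741.
With d_NH₃ + d_HI = 143 cm, d_HI = 143/(1 + 2.741) = 38.23 cm.
d_NH₃ = 143 − 38.23 = 104.8 cm.

104.8 cm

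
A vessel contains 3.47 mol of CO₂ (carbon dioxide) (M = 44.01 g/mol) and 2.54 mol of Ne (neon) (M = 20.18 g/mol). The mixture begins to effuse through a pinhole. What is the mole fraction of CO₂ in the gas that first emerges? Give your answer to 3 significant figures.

Effusion rate of each component ∝ n_i/√M_i (partial pressure × 1/√M).
x_CO₂(eff) = (n_CO₂/√M_CO₂) / (n_CO₂/√M_CO₂ + n_Ne/√M_Ne)
= (3.47/√44.01) / (3.47/√44.01 + 2.54/√20.18) = 0.5231/(0.5231 + 0.5654) = 0.481.

0.481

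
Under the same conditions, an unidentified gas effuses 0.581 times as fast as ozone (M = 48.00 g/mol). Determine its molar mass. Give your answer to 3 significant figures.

142 g/mol

From Graham's law, rate_X/rate_O₃ = √(M_O₃/M_X).
0.581 = √(48.00/M_X)
M_X = 48.00 / 0.581² = 48.00 / 0.3376 = 142 g/mol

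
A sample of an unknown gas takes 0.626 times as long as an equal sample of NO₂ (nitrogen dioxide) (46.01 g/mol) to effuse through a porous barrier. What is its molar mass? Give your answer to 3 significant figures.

From Graham's law, t_X/t_NO₂ = √(M_X/M_NO₂).
0.626 = √(M_X/46.01)
M_X = 46.01 × 0.626² = 46.01 × 0.3919 = 18.0 g/mol

18.0 g/mol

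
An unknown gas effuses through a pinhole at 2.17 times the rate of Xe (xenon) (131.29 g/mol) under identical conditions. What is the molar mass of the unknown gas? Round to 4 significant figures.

27.88 g/mol

Graham's law gives rate_X/rate_Xe = √(M_Xe/M_X).
2.17 = √(131.29/M_X)
M_X = 131.29 / 2.17² = 131.29 / 4.709 = 27.88 g/mol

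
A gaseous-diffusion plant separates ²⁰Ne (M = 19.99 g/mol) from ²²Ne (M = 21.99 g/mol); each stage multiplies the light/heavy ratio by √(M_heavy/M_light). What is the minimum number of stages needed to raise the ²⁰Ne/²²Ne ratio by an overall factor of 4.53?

Per stage α = (21.99/19.99)^(1/2) = 1.10005^0.5, giving ln α = 0.04768.
Need α^N ≥ 4.53 ⇒ N ≥ ln(4.53) / ln α = 1.511 / 0.04768 = 31.69.
So at least 32 stages are needed.

32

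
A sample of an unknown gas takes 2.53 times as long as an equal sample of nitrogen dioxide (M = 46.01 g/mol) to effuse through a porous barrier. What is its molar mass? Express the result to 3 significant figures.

Using Graham's law: t_X/t_NO₂ = √(M_X/M_NO₂).
2.53 = √(M_X/46.01)
M_X = 46.01 × 2.53² = 46.01 × 6.401 = 295 g/mol

295 g/mol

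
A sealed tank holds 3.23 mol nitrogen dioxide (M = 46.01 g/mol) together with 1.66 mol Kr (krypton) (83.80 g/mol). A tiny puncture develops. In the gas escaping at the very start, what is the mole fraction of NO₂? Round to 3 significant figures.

0.724

Rate_i ∝ x_i/√M_i (Graham's law weighted by mole fraction), so the effusate composition follows n_i/√M_i.
x_NO₂(eff) = (n_NO₂/√M_NO₂) / (n_NO₂/√M_NO₂ + n_Kr/√M_Kr)
= (3.23/√46.01) / (3.23/√46.01 + 1.66/√83.80) = 0.4762/(0.4762 + 0.1813) = 0.724.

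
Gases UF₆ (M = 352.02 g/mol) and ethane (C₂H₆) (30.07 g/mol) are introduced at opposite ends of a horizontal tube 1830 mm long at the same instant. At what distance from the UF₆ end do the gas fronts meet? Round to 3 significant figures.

414 mm

The fronts meet when d_UF₆ + d_C₂H₆ = L with d_UF₆/d_C₂H₆ = √(M_C₂H₆/M_UF₆) (Graham's law). Here √(M_C₂H₆/M_UF₆) = √(30.07/352.02) = 0.2923.
With d_UF₆ + d_C₂H₆ = 1830 mm, d_C₂H₆ = 1830/(1 + 0.2923) = 1416 mm.
d_UF₆ = 1830 − 1416 = 414 mm.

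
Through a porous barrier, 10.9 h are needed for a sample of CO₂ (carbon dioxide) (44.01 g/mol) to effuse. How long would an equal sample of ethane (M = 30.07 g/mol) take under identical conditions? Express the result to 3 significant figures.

9.01 h

Graham's law gives t_C₂H₆/t_CO₂ = √(M_C₂H₆/M_CO₂) = √(30.07/44.01) = √0.6833 = 0.8266.
So the time for C₂H₆ is 10.9 × 0.8266 = 9.01 h.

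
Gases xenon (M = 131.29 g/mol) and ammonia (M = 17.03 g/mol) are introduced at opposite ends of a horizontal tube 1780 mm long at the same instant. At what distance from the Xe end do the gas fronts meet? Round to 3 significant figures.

471 mm

In equal time, each gas travels a distance ∝ its rate ∝ 1/√M, so d_Xe/d_NH₃ = √(M_NH₃/M_Xe) = √(17.03/131.29) = 0.3602.
With d_Xe + d_NH₃ = 1780 mm, d_NH₃ = 1780/(1 + 0.3602) = 1309 mm.
d_Xe = 1780 − 1309 = 471 mm.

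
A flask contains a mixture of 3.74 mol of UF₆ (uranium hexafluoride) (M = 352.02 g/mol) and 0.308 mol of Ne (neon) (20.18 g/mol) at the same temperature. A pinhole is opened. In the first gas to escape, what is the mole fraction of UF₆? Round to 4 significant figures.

Rate_i ∝ x_i/√M_i (Graham's law weighted by mole fraction), so the effusate composition follows n_i/√M_i.
Mole fraction of UF₆ in the effusate = (n_UF₆/√M_UF₆) / (n_UF₆/√M_UF₆ + n_Ne/√M_Ne)
= (3.74/√352.02) / (3.74/√352.02 + 0.308/√20.18) = 0.1993/(0.1993 + 0.06856) = 0.7441.

0.7441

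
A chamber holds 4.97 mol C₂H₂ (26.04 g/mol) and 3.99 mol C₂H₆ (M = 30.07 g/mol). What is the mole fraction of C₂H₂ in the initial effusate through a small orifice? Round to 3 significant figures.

The effusion rate of species i is ∝ p_i/√M_i ∝ n_i/√M_i.
Mole fraction of C₂H₂ in the effusate = (n_C₂H₂/√M_C₂H₂) / (n_C₂H₂/√M_C₂H₂ + n_C₂H₆/√M_C₂H₆)
= (4.97/√26.04) / (4.97/√26.04 + 3.99/√30.07) = 0.9739/(0.9739 + 0.7276) = 0.572.

0.572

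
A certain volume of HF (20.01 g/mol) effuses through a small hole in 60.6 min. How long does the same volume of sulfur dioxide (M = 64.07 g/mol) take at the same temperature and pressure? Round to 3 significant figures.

Graham's law gives t_SO₂/t_HF = √(M_SO₂/M_HF) = √(64.07/20.01) = √3.202 = 1.789.
So the time for SO₂ is 60.6 × 1.789 = 108 min.

108 min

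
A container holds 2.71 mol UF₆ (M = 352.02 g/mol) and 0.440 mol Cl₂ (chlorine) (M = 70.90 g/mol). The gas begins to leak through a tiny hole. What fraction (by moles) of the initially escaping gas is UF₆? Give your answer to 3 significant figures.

0.734

Rate_i ∝ x_i/√M_i (Graham's law weighted by mole fraction), so the effusate composition follows n_i/√M_i.
x_UF₆(eff) = (n_UF₆/√M_UF₆) / (n_UF₆/√M_UF₆ + n_Cl₂/√M_Cl₂)
= (2.71/√352.02) / (2.71/√352.02 + 0.440/√70.90) = 0.1444/(0.1444 + 0.05226) = 0.734.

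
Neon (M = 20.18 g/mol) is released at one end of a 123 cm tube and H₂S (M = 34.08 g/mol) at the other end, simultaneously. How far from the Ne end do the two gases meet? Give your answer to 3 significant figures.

Graham's law gives d_Ne/d_H₂S = rate_Ne/rate_H₂S = √(M_H₂S/M_Ne) = √(34.08/20.18) = 1.300.
With d_Ne + d_H₂S = 123 cm, d_H₂S = 123/(1 + 1.300) = 53.49 cm.
d_Ne = 123 − 53.49 = 69.5 cm.

69.5 cm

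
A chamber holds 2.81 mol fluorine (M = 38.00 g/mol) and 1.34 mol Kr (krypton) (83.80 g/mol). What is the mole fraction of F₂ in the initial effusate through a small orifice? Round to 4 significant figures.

Rate_i ∝ x_i/√M_i (Graham's law weighted by mole fraction), so the effusate composition follows n_i/√M_i.
x_F₂(eff) = (n_F₂/√M_F₂) / (n_F₂/√M_F₂ + n_Kr/√M_Kr)
= (2.81/√38.00) / (2.81/√38.00 + 1.34/√83.80) = 0.4558/(0.4558 + 0.1464) = 0.7569.

0.7569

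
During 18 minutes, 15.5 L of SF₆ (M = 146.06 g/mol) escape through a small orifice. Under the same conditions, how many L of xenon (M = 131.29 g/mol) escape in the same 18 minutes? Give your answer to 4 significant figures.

16.35 L

Since effusion rate ∝ 1/√M, rate_Xe/rate_SF₆ = √(M_SF₆/M_Xe) = √(146.06/131.29) = √1.112 = 1.055.
So the volume for Xe is 15.5 × 1.055 = 16.35 L.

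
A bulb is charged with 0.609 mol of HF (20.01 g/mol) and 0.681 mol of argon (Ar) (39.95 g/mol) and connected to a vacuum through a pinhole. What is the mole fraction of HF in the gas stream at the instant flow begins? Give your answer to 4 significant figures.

Each component's effusion rate ∝ (its partial pressure)·(1/√M) ∝ n_i/√M_i.
Mole fraction of HF in the effusate = (n_HF/√M_HF) / (n_HF/√M_HF + n_Ar/√M_Ar)
= (0.609/√20.01) / (0.609/√20.01 + 0.681/√39.95) = 0.1361/(0.1361 + 0.1077) = 0.5582.

0.5582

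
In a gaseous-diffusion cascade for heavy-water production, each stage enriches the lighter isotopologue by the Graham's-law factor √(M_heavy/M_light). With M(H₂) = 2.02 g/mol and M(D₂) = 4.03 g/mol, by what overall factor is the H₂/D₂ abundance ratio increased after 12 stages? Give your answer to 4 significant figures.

Overall factor = α^12 with α = √(4.03/2.02), i.e. (4.03/2.02)^(12/2).
= 1.99505^6 = 63.06.

63.06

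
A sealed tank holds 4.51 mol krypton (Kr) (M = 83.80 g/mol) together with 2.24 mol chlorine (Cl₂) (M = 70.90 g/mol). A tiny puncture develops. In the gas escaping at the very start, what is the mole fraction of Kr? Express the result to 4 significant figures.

0.6494

The effusion rate of species i is ∝ p_i/√M_i ∝ n_i/√M_i.
Mole fraction of Kr in the effusate = (n_Kr/√M_Kr) / (n_Kr/√M_Kr + n_Cl₂/√M_Cl₂)
= (4.51/√83.80) / (4.51/√83.80 + 2.24/√70.90) = 0.4927/(0.4927 + 0.2660) = 0.6494.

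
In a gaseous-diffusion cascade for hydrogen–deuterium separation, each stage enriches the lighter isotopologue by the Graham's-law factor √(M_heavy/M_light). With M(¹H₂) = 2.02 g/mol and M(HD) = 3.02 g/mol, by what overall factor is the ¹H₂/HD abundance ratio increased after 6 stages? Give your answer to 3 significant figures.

3.34

The single-stage factor is √(M_heavy/M_light), so 6 stages give [√(3.02/2.02)]^6 = (3.02/2.02)^(6/2).
= 1.49505^3 = 3.34.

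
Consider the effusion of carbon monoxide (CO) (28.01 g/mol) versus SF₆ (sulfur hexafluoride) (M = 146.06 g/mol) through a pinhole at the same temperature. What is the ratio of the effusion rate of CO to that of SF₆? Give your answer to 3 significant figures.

2.28

Using Graham's law: rate_CO/rate_SF₆ = √(M_SF₆/M_CO) = √(146.06/28.01) = √5.215 = 2.28.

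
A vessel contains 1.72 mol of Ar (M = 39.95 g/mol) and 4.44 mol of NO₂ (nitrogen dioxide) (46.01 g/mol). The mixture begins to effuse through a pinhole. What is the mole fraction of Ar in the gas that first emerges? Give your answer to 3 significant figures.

Each component's effusion rate ∝ (its partial pressure)·(1/√M) ∝ n_i/√M_i.
x_Ar(eff) = (n_Ar/√M_Ar) / (n_Ar/√M_Ar + n_NO₂/√M_NO₂)
= (1.72/√39.95) / (1.72/√39.95 + 4.44/√46.01) = 0.2721/(0.2721 + 0.6546) = 0.294.

0.294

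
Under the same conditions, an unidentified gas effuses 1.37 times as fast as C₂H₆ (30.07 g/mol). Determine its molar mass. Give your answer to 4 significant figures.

From Graham's law, rate_X/rate_C₂H₆ = √(M_C₂H₆/M_X).
1.37 = √(30.07/M_X)
M_X = 30.07 / 1.37² = 30.07 / 1.877 = 16.02 g/mol

16.02 g/mol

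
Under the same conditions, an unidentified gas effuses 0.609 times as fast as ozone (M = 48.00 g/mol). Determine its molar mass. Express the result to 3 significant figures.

129 g/mol

Using Graham's law: rate_X/rate_O₃ = √(M_O₃/M_X).
0.609 = √(48.00/M_X)
M_X = 48.00 / 0.609² = 48.00 / 0.3709 = 129 g/mol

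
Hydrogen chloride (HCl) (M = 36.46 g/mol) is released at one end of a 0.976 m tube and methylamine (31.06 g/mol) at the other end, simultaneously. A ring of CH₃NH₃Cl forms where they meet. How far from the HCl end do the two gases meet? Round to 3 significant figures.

Distances travelled in equal time are proportional to diffusion rates, so d_HCl/d_CH₃NH₂ = √(M_CH₃NH₂/M_HCl) = √(31.06/36.46) = 0.9230.
With d_HCl + d_CH₃NH₂ = 0.976 m, d_CH₃NH₂ = 0.976/(1 + 0.9230) = 0.5075 m.
d_HCl = 0.976 − 0.5075 = 0.468 m.

0.468 m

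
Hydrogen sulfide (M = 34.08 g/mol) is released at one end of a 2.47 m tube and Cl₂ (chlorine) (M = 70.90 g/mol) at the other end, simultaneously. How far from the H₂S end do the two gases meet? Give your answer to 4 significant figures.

1.459 m

The fronts meet when d_H₂S + d_Cl₂ = L with d_H₂S/d_Cl₂ = √(M_Cl₂/M_H₂S) (Graham's law). Here √(M_Cl₂/M_H₂S) = √(70.90/34.08) = 1.442.
With d_H₂S + d_Cl₂ = 2.47 m, d_Cl₂ = 2.47/(1 + 1.442) = 1.011 m.
d_H₂S = 2.47 − 1.011 = 1.459 m.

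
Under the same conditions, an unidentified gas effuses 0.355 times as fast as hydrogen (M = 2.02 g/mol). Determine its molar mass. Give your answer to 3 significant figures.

Using Graham's law: rate_X/rate_H₂ = √(M_H₂/M_X).
0.355 = √(2.02/M_X)
M_X = 2.02 / 0.355² = 2.02 / 0.1260 = 16.0 g/mol

16.0 g/mol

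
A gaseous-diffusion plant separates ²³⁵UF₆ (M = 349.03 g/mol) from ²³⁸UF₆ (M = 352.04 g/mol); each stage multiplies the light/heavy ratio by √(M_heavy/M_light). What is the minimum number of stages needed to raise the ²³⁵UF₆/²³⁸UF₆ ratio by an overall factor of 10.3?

544

With α = √(352.04/349.03) per stage, ln α = ½ ln(1.00862) = 0.004293.
Need α^N ≥ 10.3 ⇒ N ≥ ln(10.3) / ln α = 2.332 / 0.004293 = 543.18.
Rounding up, N = 544 stages.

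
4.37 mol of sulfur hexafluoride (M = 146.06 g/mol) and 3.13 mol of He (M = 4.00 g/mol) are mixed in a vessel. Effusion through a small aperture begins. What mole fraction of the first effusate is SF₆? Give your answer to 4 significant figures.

The effusion rate of species i is ∝ p_i/√M_i ∝ n_i/√M_i.
Mole fraction of SF₆ in the effusate = (n_SF₆/√M_SF₆) / (n_SF₆/√M_SF₆ + n_He/√M_He)
= (4.37/√146.06) / (4.37/√146.06 + 3.13/√4.00) = 0.3616/(0.3616 + 1.565) = 0.1877.

0.1877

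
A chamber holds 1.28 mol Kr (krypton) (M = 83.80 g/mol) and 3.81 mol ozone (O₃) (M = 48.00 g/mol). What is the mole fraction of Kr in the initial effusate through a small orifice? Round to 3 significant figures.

0.203

The effusion rate of species i is ∝ p_i/√M_i ∝ n_i/√M_i.
x_Kr(eff) = (n_Kr/√M_Kr) / (n_Kr/√M_Kr + n_O₃/√M_O₃)
= (1.28/√83.80) / (1.28/√83.80 + 3.81/√48.00) = 0.1398/(0.1398 + 0.5499) = 0.203.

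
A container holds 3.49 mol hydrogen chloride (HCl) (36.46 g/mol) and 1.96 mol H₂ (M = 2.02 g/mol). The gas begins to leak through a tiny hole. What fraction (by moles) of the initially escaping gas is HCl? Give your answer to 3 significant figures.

The effusion rate of species i is ∝ p_i/√M_i ∝ n_i/√M_i.
So x_HCl in the escaping gas = (n_HCl/√M_HCl) / Σ(n_i/√M_i)
= (3.49/√36.46) / (3.49/√36.46 + 1.96/√2.02) = 0.5780/(0.5780 + 1.379) = 0.295.

0.295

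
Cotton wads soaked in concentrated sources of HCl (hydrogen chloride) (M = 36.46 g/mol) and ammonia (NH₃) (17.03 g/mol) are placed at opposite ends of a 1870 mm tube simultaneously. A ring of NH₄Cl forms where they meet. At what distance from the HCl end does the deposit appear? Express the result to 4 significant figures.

The fronts meet when d_HCl + d_NH₃ = L with d_HCl/d_NH₃ = √(M_NH₃/M_HCl) (Graham's law). Here √(M_NH₃/M_HCl) = √(17.03/36.46) = 0.6834.
With d_HCl + d_NH₃ = 1870 mm, d_NH₃ = 1870/(1 + 0.6834) = 1111 mm.
d_HCl = 1870 − 1111 = 759.2 mm.

759.2 mm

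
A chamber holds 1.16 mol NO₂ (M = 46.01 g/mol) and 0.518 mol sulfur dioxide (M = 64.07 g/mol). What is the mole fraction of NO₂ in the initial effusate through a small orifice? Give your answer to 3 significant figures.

Rate_i ∝ x_i/√M_i (Graham's law weighted by mole fraction), so the effusate composition follows n_i/√M_i.
So x_NO₂ in the escaping gas = (n_NO₂/√M_NO₂) / Σ(n_i/√M_i)
= (1.16/√46.01) / (1.16/√46.01 + 0.518/√64.07) = 0.1710/(0.1710 + 0.06471) = 0.725.

0.725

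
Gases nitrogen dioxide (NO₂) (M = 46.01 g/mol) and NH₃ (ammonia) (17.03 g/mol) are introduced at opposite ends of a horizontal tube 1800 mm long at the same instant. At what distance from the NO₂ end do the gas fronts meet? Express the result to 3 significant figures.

Distances travelled in equal time are proportional to diffusion rates, so d_NO₂/d_NH₃ = √(M_NH₃/M_NO₂) = √(17.03/46.01) = 0.6084.
With d_NO₂ + d_NH₃ = 1800 mm, d_NH₃ = 1800/(1 + 0.6084) = 1119 mm.
d_NO₂ = 1800 − 1119 = 681 mm.

681 mm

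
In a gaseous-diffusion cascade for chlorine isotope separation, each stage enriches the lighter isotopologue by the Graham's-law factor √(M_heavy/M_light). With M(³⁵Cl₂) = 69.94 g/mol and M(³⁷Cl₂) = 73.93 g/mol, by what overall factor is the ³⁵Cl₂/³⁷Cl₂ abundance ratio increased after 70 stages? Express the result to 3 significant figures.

Each stage multiplies the ratio by α = √(73.93/69.94), so after 70 stages the overall factor is α^70 = (73.93/69.94)^(70/2).
= 1.05705^35 = 6.97.

6.97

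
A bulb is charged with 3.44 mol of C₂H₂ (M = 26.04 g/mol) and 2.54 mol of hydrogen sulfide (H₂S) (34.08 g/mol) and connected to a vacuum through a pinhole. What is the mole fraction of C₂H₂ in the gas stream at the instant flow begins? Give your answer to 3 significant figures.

0.608

The effusion rate of species i is ∝ p_i/√M_i ∝ n_i/√M_i.
Mole fraction of C₂H₂ in the effusate = (n_C₂H₂/√M_C₂H₂) / (n_C₂H₂/√M_C₂H₂ + n_H₂S/√M_H₂S)
= (3.44/√26.04) / (3.44/√26.04 + 2.54/√34.08) = 0.6741/(0.6741 + 0.4351) = 0.608.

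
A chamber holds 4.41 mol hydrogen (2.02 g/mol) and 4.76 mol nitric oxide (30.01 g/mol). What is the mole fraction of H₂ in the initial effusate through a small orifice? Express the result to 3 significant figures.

Each component's effusion rate ∝ (its partial pressure)·(1/√M) ∝ n_i/√M_i.
So x_H₂ in the escaping gas = (n_H₂/√M_H₂) / Σ(n_i/√M_i)
= (4.41/√2.02) / (4.41/√2.02 + 4.76/√30.01) = 3.103/(3.103 + 0.8689) = 0.781.

0.781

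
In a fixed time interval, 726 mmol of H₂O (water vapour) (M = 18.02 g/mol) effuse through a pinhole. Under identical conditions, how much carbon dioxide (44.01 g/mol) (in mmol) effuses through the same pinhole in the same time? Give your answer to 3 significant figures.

465 mmol

Graham's law gives rate_CO₂/rate_H₂O = √(M_H₂O/M_CO₂) = √(18.02/44.01) = √0.4095 = 0.6399.
So the amount for CO₂ is 726 × 0.6399 = 465 mmol.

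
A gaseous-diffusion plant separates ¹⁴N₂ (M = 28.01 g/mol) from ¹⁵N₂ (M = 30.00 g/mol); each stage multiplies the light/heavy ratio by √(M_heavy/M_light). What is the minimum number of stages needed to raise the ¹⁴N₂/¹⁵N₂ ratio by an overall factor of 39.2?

With α = √(30.00/28.01) per stage, ln α = ½ ln(1.07105) = 0.03432.
Need α^N ≥ 39.2 ⇒ N ≥ ln(39.2) / ln α = 3.669 / 0.03432 = 106.90.
So at least 107 stages are needed.

107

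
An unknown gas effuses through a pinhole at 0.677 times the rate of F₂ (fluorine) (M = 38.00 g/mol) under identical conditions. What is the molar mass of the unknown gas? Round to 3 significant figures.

82.9 g/mol

By Graham's law, rate_X/rate_F₂ = √(M_F₂/M_X).
0.677 = √(38.00/M_X)
M_X = 38.00 / 0.677² = 38.00 / 0.4583 = 82.9 g/mol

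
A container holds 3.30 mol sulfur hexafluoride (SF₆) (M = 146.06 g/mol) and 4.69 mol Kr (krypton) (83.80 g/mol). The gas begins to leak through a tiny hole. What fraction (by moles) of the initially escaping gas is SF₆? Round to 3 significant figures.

0.348

Each component's effusion rate ∝ (its partial pressure)·(1/√M) ∝ n_i/√M_i.
x_SF₆(eff) = (n_SF₆/√M_SF₆) / (n_SF₆/√M_SF₆ + n_Kr/√M_Kr)
= (3.30/√146.06) / (3.30/√146.06 + 4.69/√83.80) = 0.2731/(0.2731 + 0.5123) = 0.348.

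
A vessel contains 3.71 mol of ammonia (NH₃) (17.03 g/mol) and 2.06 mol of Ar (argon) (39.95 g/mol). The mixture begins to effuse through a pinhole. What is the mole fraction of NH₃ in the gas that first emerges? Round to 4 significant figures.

The effusion rate of species i is ∝ p_i/√M_i ∝ n_i/√M_i.
x_NH₃(eff) = (n_NH₃/√M_NH₃) / (n_NH₃/√M_NH₃ + n_Ar/√M_Ar)
= (3.71/√17.03) / (3.71/√17.03 + 2.06/√39.95) = 0.8990/(0.8990 + 0.3259) = 0.7339.

0.7339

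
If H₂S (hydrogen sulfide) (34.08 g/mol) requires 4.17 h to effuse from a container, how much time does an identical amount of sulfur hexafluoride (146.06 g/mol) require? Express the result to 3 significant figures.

Since effusion rate ∝ 1/√M, t_SF₆/t_H₂S = √(M_SF₆/M_H₂S) = √(146.06/34.08) = √4.286 = 2.070.
So the time for SF₆ is 4.17 × 2.070 = 8.63 h.

8.63 h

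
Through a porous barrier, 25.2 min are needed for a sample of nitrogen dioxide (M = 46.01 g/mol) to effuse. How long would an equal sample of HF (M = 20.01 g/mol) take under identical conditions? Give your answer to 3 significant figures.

From Graham's law, t_HF/t_NO₂ = √(M_HF/M_NO₂) = √(20.01/46.01) = √0.4349 = 0.6595.
So the time for HF is 25.2 × 0.6595 = 16.6 min.

16.6 min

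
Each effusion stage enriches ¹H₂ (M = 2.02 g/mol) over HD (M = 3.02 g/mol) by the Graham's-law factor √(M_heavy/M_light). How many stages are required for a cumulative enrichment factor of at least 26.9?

Per stage α = (3.02/2.02)^(1/2) = 1.49505^0.5, giving ln α = 0.2011.
Need α^N ≥ 26.9 ⇒ N ≥ ln(26.9) / ln α = 3.292 / 0.2011 = 16.37.
Minimum whole number of stages: N = 17.

17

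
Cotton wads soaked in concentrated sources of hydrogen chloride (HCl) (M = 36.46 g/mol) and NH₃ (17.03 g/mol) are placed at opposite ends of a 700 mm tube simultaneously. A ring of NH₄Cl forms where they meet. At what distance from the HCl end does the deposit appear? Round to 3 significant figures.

284 mm

In equal time, each gas travels a distance ∝ its rate ∝ 1/√M, so d_HCl/d_NH₃ = √(M_NH₃/M_HCl) = √(17.03/36.46) = 0.6834.
With d_HCl + d_NH₃ = 700 mm, d_NH₃ = 700/(1 + 0.6834) = 415.8 mm.
d_HCl = 700 − 415.8 = 284 mm.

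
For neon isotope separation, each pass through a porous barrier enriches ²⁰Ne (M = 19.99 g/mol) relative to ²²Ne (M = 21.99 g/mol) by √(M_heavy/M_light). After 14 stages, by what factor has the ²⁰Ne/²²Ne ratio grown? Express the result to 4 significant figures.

The single-stage factor is √(M_heavy/M_light), so 14 stages give [√(21.99/19.99)]^14 = (21.99/19.99)^(14/2).
= 1.10005^7 = 1.949.

1.949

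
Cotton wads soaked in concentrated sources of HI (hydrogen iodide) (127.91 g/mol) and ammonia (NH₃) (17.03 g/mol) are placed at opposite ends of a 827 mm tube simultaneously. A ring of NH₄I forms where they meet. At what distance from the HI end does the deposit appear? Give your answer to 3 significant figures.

221 mm

The fronts meet when d_HI + d_NH₃ = L with d_HI/d_NH₃ = √(M_NH₃/M_HI) (Graham's law). Here √(M_NH₃/M_HI) = √(17.03/127.91) = 0.3649.
With d_HI + d_NH₃ = 827 mm, d_NH₃ = 827/(1 + 0.3649) = 605.9 mm.
d_HI = 827 − 605.9 = 221 mm.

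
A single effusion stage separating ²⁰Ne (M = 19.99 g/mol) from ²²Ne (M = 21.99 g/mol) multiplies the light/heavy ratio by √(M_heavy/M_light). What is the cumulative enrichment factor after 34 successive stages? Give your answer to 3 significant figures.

Overall factor = α^34 with α = √(21.99/19.99), i.e. (21.99/19.99)^(34/2).
= 1.10005^17 = 5.06.

5.06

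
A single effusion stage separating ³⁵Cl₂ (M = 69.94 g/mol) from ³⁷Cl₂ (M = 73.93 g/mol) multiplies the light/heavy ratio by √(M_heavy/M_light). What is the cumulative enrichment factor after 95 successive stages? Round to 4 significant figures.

The single-stage factor is √(M_heavy/M_light), so 95 stages give [√(73.93/69.94)]^95 = (73.93/69.94)^(95/2).
= 1.05705^(95/2) = 13.95.

13.95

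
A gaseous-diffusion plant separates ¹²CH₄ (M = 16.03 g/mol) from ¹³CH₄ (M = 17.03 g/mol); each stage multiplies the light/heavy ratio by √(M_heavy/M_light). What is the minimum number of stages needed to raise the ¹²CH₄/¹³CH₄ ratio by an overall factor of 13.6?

87

Single-stage factor α = √(17.03/16.03), so ln α = ½ ln(1.06238) = 0.03026.
Need α^N ≥ 13.6 ⇒ N ≥ ln(13.6) / ln α = 2.610 / 0.03026 = 86.26.
Minimum whole number of stages: N = 87.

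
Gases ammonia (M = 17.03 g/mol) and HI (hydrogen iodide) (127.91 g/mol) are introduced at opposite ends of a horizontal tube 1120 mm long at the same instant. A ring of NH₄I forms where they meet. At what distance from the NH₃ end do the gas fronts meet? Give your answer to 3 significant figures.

821 mm

The fronts meet when d_NH₃ + d_HI = L with d_NH₃/d_HI = √(M_HI/M_NH₃) (Graham's law). Here √(M_HI/M_NH₃) = √(127.91/17.03) = 2.741.
With d_NH₃ + d_HI = 1120 mm, d_HI = 1120/(1 + 2.741) = 299.4 mm.
d_NH₃ = 1120 − 299.4 = 821 mm.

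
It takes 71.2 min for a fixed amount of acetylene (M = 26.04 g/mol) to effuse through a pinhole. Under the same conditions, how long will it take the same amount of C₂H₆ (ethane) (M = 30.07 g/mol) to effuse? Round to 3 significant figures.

76.5 min

Graham's law gives t_C₂H₆/t_C₂H₂ = √(M_C₂H₆/M_C₂H₂) = √(30.07/26.04) = √1.155 = 1.075.
So the time for C₂H₆ is 71.2 × 1.075 = 76.5 min.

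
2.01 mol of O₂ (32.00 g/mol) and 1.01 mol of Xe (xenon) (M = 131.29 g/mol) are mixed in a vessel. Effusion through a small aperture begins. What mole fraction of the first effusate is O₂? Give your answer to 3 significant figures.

The effusion rate of species i is ∝ p_i/√M_i ∝ n_i/√M_i.
Mole fraction of O₂ in the effusate = (n_O₂/√M_O₂) / (n_O₂/√M_O₂ + n_Xe/√M_Xe)
= (2.01/√32.00) / (2.01/√32.00 + 1.01/√131.29) = 0.3553/(0.3553 + 0.08815) = 0.801.

0.801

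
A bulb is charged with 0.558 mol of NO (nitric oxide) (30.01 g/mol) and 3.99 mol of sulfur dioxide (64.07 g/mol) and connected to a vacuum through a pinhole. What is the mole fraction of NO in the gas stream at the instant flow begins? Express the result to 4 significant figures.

0.1697

Effusion rate of each component ∝ n_i/√M_i (partial pressure × 1/√M).
So x_NO in the escaping gas = (n_NO/√M_NO) / Σ(n_i/√M_i)
= (0.558/√30.01) / (0.558/√30.01 + 3.99/√64.07) = 0.1019/(0.1019 + 0.4985) = 0.1697.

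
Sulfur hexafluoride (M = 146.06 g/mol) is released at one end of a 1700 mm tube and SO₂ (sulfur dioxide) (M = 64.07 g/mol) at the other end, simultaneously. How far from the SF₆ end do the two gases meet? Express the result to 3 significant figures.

677 mm

In equal time, each gas travels a distance ∝ its rate ∝ 1/√M, so d_SF₆/d_SO₂ = √(M_SO₂/M_SF₆) = √(64.07/146.06) = 0.6623.
With d_SF₆ + d_SO₂ = 1700 mm, d_SO₂ = 1700/(1 + 0.6623) = 1023 mm.
d_SF₆ = 1700 − 1023 = 677 mm.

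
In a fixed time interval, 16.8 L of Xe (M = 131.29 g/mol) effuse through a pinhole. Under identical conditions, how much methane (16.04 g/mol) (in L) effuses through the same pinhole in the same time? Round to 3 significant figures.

Graham's law gives rate_CH₄/rate_Xe = √(M_Xe/M_CH₄) = √(131.29/16.04) = √8.185 = 2.861.
So the volume for CH₄ is 16.8 × 2.861 = 48.1 L.

48.1 L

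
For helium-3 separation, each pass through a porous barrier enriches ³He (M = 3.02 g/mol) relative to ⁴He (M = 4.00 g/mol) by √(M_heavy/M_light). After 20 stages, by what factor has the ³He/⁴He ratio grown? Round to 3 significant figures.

The single-stage factor is √(M_heavy/M_light), so 20 stages give [√(4.00/3.02)]^20 = (4.00/3.02)^(20/2).
= 1.32450^10 = 16.6.

16.6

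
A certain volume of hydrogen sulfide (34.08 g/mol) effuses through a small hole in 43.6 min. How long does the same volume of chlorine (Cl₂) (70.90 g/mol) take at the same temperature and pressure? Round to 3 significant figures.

62.9 min

By Graham's law, t_Cl₂/t_H₂S = √(M_Cl₂/M_H₂S) = √(70.90/34.08) = √2.080 = 1.442.
So the time for Cl₂ is 43.6 × 1.442 = 62.9 min.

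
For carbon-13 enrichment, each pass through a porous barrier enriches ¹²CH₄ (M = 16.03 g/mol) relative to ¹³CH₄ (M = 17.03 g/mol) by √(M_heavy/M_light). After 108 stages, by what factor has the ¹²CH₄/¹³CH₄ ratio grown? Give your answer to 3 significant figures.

26.3

The single-stage factor is √(M_heavy/M_light), so 108 stages give [√(17.03/16.03)]^108 = (17.03/16.03)^(108/2).
= 1.06238^54 = 26.3.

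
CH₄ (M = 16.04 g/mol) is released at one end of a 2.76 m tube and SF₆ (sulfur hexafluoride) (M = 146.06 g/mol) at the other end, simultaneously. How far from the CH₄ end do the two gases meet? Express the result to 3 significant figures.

2.07 m

In equal time, each gas travels a distance ∝ its rate ∝ 1/√M, so d_CH₄/d_SF₆ = √(M_SF₆/M_CH₄) = √(146.06/16.04) = 3.018.
With d_CH₄ + d_SF₆ = 2.76 m, d_SF₆ = 2.76/(1 + 3.018) = 0.6870 m.
d_CH₄ = 2.76 − 0.6870 = 2.07 m.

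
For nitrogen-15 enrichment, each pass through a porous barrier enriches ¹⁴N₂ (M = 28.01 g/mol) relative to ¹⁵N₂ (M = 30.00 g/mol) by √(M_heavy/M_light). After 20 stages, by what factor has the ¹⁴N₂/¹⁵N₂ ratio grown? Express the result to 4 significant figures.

1.986

Each stage multiplies the ratio by α = √(30.00/28.01), so after 20 stages the overall factor is α^20 = (30.00/28.01)^(20/2).
= 1.07105^10 = 1.986.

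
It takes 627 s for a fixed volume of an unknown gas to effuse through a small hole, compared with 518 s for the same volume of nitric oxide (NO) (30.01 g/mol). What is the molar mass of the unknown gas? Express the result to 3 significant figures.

44.0 g/mol

Graham's law gives t_X/t_NO = √(M_X/M_NO).
627/518 = 1.210 = √(M_X/30.01)
M_X = 30.01 × 1.210² = 30.01 × 1.465 = 44.0 g/mol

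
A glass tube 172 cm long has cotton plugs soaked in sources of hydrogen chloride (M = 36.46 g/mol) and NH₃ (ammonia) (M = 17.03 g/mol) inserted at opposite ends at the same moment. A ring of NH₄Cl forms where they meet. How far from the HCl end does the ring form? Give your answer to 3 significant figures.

Graham's law gives d_HCl/d_NH₃ = rate_HCl/rate_NH₃ = √(M_NH₃/M_HCl) = √(17.03/36.46) = 0.6834.
With d_HCl + d_NH₃ = 172 cm, d_NH₃ = 172/(1 + 0.6834) = 102.2 cm.
d_HCl = 172 − 102.2 = 69.8 cm.

69.8 cm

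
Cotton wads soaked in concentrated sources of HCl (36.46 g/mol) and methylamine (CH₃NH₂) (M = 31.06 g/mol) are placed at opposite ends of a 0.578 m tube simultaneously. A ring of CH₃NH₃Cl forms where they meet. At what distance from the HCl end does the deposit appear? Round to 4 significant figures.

0.2774 m

The fronts meet when d_HCl + d_CH₃NH₂ = L with d_HCl/d_CH₃NH₂ = √(M_CH₃NH₂/M_HCl) (Graham's law). Here √(M_CH₃NH₂/M_HCl) = √(31.06/36.46) = 0.9230.
With d_HCl + d_CH₃NH₂ = 0.578 m, d_CH₃NH₂ = 0.578/(1 + 0.9230) = 0.3006 m.
d_HCl = 0.578 − 0.3006 = 0.2774 m.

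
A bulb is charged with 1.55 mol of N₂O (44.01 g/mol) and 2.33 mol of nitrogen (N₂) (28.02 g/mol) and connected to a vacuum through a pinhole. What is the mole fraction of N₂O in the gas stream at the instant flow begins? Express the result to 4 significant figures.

0.3467

Rate_i ∝ x_i/√M_i (Graham's law weighted by mole fraction), so the effusate composition follows n_i/√M_i.
So x_N₂O in the escaping gas = (n_N₂O/√M_N₂O) / Σ(n_i/√M_i)
= (1.55/√44.01) / (1.55/√44.01 + 2.33/√28.02) = 0.2336/(0.2336 + 0.4402) = 0.3467.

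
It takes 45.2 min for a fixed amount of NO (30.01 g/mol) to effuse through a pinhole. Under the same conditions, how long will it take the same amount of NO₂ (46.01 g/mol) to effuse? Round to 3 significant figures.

Graham's law gives t_NO₂/t_NO = √(M_NO₂/M_NO) = √(46.01/30.01) = √1.533 = 1.238.
So the time for NO₂ is 45.2 × 1.238 = 56.0 min.

56.0 min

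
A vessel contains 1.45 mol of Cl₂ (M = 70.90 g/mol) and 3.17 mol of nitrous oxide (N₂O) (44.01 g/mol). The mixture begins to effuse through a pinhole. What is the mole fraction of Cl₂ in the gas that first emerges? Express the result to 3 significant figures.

The effusion rate of species i is ∝ p_i/√M_i ∝ n_i/√M_i.
So x_Cl₂ in the escaping gas = (n_Cl₂/√M_Cl₂) / Σ(n_i/√M_i)
= (1.45/√70.90) / (1.45/√70.90 + 3.17/√44.01) = 0.1722/(0.1722 + 0.4778) = 0.265.

0.265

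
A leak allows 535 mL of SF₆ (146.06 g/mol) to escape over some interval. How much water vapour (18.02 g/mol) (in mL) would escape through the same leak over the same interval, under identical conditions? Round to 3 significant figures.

1520 mL

From Graham's law, rate_H₂O/rate_SF₆ = √(M_SF₆/M_H₂O) = √(146.06/18.02) = √8.105 = 2.847.
So the volume for H₂O is 535 × 2.847 = 1520 mL.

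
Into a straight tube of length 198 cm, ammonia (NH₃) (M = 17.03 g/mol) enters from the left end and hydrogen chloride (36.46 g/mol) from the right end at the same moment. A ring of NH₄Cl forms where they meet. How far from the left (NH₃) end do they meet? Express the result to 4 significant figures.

The fronts meet when d_NH₃ + d_HCl = L with d_NH₃/d_HCl = √(M_HCl/M_NH₃) (Graham's law). Here √(M_HCl/M_NH₃) = √(36.46/17.03) = 1.463.
With d_NH₃ + d_HCl = 198 cm, d_HCl = 198/(1 + 1.463) = 80.38 cm.
d_NH₃ = 198 − 80.38 = 117.6 cm.

117.6 cm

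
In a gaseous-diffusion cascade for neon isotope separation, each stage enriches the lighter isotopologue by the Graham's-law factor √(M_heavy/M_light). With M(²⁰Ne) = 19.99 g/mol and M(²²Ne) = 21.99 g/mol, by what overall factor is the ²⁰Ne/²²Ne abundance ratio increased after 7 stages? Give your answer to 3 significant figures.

The single-stage factor is √(M_heavy/M_light), so 7 stages give [√(21.99/19.99)]^7 = (21.99/19.99)^(7/2).
= 1.10005^(7/2) = 1.40.

1.40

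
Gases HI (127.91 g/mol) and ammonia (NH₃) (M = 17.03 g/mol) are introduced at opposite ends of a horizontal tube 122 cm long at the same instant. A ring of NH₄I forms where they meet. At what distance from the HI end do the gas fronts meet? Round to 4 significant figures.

Distances travelled in equal time are proportional to diffusion rates, so d_HI/d_NH₃ = √(M_NH₃/M_HI) = √(17.03/127.91) = 0.3649.
With d_HI + d_NH₃ = 122 cm, d_NH₃ = 122/(1 + 0.3649) = 89.38 cm.
d_HI = 122 − 89.38 = 32.62 cm.

32.62 cm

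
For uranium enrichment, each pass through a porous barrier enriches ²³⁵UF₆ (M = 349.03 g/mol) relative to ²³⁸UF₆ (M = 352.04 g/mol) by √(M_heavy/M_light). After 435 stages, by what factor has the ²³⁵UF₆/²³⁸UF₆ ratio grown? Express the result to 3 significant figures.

6.47

Each stage multiplies the ratio by α = √(352.04/349.03), so after 435 stages the overall factor is α^435 = (352.04/349.03)^(435/2).
= 1.00862^(435/2) = 6.47.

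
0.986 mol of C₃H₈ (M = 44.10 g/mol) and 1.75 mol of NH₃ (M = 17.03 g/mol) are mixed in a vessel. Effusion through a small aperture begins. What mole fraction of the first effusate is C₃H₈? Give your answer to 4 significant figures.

0.2593

Effusion rate of each component ∝ n_i/√M_i (partial pressure × 1/√M).
x_C₃H₈(eff) = (n_C₃H₈/√M_C₃H₈) / (n_C₃H₈/√M_C₃H₈ + n_NH₃/√M_NH₃)
= (0.986/√44.10) / (0.986/√44.10 + 1.75/√17.03) = 0.1485/(0.1485 + 0.4241) = 0.2593.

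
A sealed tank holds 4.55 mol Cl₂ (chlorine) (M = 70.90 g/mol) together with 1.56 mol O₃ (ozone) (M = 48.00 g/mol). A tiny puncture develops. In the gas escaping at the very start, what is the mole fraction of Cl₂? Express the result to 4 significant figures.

0.7059

The effusion rate of species i is ∝ p_i/√M_i ∝ n_i/√M_i.
Mole fraction of Cl₂ in the effusate = (n_Cl₂/√M_Cl₂) / (n_Cl₂/√M_Cl₂ + n_O₃/√M_O₃)
= (4.55/√70.90) / (4.55/√70.90 + 1.56/√48.00) = 0.5404/(0.5404 + 0.2252) = 0.7059.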